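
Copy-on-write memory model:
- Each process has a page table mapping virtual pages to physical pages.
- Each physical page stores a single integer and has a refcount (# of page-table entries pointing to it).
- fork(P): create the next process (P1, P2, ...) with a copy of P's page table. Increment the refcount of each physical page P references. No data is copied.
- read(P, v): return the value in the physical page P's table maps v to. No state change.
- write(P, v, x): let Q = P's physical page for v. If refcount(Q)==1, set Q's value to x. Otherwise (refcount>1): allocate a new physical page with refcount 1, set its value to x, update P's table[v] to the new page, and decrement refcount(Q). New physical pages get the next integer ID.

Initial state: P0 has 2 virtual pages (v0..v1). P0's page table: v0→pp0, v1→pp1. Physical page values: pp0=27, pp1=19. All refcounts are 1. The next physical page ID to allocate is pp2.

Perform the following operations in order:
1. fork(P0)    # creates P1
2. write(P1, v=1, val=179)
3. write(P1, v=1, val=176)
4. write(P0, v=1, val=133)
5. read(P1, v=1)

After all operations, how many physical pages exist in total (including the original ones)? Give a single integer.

Op 1: fork(P0) -> P1. 2 ppages; refcounts: pp0:2 pp1:2
Op 2: write(P1, v1, 179). refcount(pp1)=2>1 -> COPY to pp2. 3 ppages; refcounts: pp0:2 pp1:1 pp2:1
Op 3: write(P1, v1, 176). refcount(pp2)=1 -> write in place. 3 ppages; refcounts: pp0:2 pp1:1 pp2:1
Op 4: write(P0, v1, 133). refcount(pp1)=1 -> write in place. 3 ppages; refcounts: pp0:2 pp1:1 pp2:1
Op 5: read(P1, v1) -> 176. No state change.

Answer: 3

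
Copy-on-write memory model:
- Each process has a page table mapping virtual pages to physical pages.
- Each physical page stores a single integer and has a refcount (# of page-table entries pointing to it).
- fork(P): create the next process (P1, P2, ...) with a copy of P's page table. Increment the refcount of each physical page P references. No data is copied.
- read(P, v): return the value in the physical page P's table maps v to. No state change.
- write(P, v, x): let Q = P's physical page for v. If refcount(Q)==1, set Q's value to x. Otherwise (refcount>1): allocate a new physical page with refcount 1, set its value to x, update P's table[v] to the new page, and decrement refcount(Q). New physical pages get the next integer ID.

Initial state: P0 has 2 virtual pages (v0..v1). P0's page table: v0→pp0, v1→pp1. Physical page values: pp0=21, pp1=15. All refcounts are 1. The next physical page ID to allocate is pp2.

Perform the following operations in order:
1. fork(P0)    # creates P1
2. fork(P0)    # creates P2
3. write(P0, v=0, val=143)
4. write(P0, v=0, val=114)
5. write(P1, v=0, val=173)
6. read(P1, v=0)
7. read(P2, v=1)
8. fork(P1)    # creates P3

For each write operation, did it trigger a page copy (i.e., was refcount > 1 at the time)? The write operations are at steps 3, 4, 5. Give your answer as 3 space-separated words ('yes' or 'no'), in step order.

Op 1: fork(P0) -> P1. 2 ppages; refcounts: pp0:2 pp1:2
Op 2: fork(P0) -> P2. 2 ppages; refcounts: pp0:3 pp1:3
Op 3: write(P0, v0, 143). refcount(pp0)=3>1 -> COPY to pp2. 3 ppages; refcounts: pp0:2 pp1:3 pp2:1
Op 4: write(P0, v0, 114). refcount(pp2)=1 -> write in place. 3 ppages; refcounts: pp0:2 pp1:3 pp2:1
Op 5: write(P1, v0, 173). refcount(pp0)=2>1 -> COPY to pp3. 4 ppages; refcounts: pp0:1 pp1:3 pp2:1 pp3:1
Op 6: read(P1, v0) -> 173. No state change.
Op 7: read(P2, v1) -> 15. No state change.
Op 8: fork(P1) -> P3. 4 ppages; refcounts: pp0:1 pp1:4 pp2:1 pp3:2

yes no yes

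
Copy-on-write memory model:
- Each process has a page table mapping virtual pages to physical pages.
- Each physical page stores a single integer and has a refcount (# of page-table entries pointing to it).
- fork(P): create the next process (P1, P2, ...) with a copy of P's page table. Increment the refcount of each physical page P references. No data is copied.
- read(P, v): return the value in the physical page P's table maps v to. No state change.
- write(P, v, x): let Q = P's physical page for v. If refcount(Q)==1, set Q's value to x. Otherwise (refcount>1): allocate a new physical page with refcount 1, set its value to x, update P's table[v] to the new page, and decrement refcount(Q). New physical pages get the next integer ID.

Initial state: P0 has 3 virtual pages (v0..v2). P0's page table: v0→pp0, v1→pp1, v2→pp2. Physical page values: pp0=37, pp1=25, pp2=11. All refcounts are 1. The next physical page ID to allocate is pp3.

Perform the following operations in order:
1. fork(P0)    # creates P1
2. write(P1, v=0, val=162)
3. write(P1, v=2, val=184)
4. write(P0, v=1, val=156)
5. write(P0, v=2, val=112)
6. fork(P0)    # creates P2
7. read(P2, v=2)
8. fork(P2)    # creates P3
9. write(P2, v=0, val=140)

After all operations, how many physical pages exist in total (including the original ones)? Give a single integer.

Answer: 7

Derivation:
Op 1: fork(P0) -> P1. 3 ppages; refcounts: pp0:2 pp1:2 pp2:2
Op 2: write(P1, v0, 162). refcount(pp0)=2>1 -> COPY to pp3. 4 ppages; refcounts: pp0:1 pp1:2 pp2:2 pp3:1
Op 3: write(P1, v2, 184). refcount(pp2)=2>1 -> COPY to pp4. 5 ppages; refcounts: pp0:1 pp1:2 pp2:1 pp3:1 pp4:1
Op 4: write(P0, v1, 156). refcount(pp1)=2>1 -> COPY to pp5. 6 ppages; refcounts: pp0:1 pp1:1 pp2:1 pp3:1 pp4:1 pp5:1
Op 5: write(P0, v2, 112). refcount(pp2)=1 -> write in place. 6 ppages; refcounts: pp0:1 pp1:1 pp2:1 pp3:1 pp4:1 pp5:1
Op 6: fork(P0) -> P2. 6 ppages; refcounts: pp0:2 pp1:1 pp2:2 pp3:1 pp4:1 pp5:2
Op 7: read(P2, v2) -> 112. No state change.
Op 8: fork(P2) -> P3. 6 ppages; refcounts: pp0:3 pp1:1 pp2:3 pp3:1 pp4:1 pp5:3
Op 9: write(P2, v0, 140). refcount(pp0)=3>1 -> COPY to pp6. 7 ppages; refcounts: pp0:2 pp1:1 pp2:3 pp3:1 pp4:1 pp5:3 pp6:1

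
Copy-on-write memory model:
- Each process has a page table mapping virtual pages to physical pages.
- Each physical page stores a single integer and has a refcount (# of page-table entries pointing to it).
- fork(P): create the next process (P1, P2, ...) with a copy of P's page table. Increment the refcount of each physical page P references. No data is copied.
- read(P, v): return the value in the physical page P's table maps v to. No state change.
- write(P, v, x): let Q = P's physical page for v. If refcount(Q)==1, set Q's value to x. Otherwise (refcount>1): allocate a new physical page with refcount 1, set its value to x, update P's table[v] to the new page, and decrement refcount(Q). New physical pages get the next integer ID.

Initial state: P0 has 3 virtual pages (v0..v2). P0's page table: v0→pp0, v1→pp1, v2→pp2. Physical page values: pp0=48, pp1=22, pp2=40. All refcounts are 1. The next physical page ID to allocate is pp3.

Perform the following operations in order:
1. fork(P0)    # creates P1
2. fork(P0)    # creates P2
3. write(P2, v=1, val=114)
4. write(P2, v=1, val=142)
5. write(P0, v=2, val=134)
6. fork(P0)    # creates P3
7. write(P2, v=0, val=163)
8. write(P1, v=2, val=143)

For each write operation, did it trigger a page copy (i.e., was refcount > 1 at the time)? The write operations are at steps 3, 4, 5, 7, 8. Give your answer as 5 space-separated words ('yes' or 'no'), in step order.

Op 1: fork(P0) -> P1. 3 ppages; refcounts: pp0:2 pp1:2 pp2:2
Op 2: fork(P0) -> P2. 3 ppages; refcounts: pp0:3 pp1:3 pp2:3
Op 3: write(P2, v1, 114). refcount(pp1)=3>1 -> COPY to pp3. 4 ppages; refcounts: pp0:3 pp1:2 pp2:3 pp3:1
Op 4: write(P2, v1, 142). refcount(pp3)=1 -> write in place. 4 ppages; refcounts: pp0:3 pp1:2 pp2:3 pp3:1
Op 5: write(P0, v2, 134). refcount(pp2)=3>1 -> COPY to pp4. 5 ppages; refcounts: pp0:3 pp1:2 pp2:2 pp3:1 pp4:1
Op 6: fork(P0) -> P3. 5 ppages; refcounts: pp0:4 pp1:3 pp2:2 pp3:1 pp4:2
Op 7: write(P2, v0, 163). refcount(pp0)=4>1 -> COPY to pp5. 6 ppages; refcounts: pp0:3 pp1:3 pp2:2 pp3:1 pp4:2 pp5:1
Op 8: write(P1, v2, 143). refcount(pp2)=2>1 -> COPY to pp6. 7 ppages; refcounts: pp0:3 pp1:3 pp2:1 pp3:1 pp4:2 pp5:1 pp6:1

yes no yes yes yes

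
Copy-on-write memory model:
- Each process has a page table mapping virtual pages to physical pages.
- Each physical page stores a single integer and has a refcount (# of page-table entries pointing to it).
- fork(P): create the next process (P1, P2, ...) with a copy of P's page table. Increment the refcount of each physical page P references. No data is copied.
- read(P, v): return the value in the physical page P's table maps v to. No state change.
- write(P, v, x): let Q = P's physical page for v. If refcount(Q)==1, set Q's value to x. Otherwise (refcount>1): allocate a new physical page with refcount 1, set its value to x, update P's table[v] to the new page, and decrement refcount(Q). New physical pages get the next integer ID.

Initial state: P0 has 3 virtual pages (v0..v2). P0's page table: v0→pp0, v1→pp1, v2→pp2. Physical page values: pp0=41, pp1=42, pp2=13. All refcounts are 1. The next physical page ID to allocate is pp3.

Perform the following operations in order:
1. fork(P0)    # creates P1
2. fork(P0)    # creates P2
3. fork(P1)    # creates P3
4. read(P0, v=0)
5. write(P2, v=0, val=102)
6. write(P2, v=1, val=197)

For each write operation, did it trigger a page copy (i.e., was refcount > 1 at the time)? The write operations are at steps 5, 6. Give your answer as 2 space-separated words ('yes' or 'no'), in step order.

Op 1: fork(P0) -> P1. 3 ppages; refcounts: pp0:2 pp1:2 pp2:2
Op 2: fork(P0) -> P2. 3 ppages; refcounts: pp0:3 pp1:3 pp2:3
Op 3: fork(P1) -> P3. 3 ppages; refcounts: pp0:4 pp1:4 pp2:4
Op 4: read(P0, v0) -> 41. No state change.
Op 5: write(P2, v0, 102). refcount(pp0)=4>1 -> COPY to pp3. 4 ppages; refcounts: pp0:3 pp1:4 pp2:4 pp3:1
Op 6: write(P2, v1, 197). refcount(pp1)=4>1 -> COPY to pp4. 5 ppages; refcounts: pp0:3 pp1:3 pp2:4 pp3:1 pp4:1

yes yes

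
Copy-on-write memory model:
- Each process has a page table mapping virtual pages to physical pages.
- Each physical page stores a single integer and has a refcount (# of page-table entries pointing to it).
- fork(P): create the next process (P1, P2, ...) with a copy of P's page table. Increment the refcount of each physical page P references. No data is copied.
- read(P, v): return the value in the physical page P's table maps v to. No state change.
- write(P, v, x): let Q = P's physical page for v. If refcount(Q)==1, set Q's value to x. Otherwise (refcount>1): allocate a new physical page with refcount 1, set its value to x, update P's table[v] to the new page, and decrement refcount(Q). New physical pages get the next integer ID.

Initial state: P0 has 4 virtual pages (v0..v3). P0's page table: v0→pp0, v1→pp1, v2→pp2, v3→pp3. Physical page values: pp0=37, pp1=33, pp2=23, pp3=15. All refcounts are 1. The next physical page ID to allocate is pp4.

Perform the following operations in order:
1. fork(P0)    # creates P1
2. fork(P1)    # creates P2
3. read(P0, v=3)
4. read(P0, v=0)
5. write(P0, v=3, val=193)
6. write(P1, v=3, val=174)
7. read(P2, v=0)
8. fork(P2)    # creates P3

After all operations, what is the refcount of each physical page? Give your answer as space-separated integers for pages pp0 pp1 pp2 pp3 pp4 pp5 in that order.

Op 1: fork(P0) -> P1. 4 ppages; refcounts: pp0:2 pp1:2 pp2:2 pp3:2
Op 2: fork(P1) -> P2. 4 ppages; refcounts: pp0:3 pp1:3 pp2:3 pp3:3
Op 3: read(P0, v3) -> 15. No state change.
Op 4: read(P0, v0) -> 37. No state change.
Op 5: write(P0, v3, 193). refcount(pp3)=3>1 -> COPY to pp4. 5 ppages; refcounts: pp0:3 pp1:3 pp2:3 pp3:2 pp4:1
Op 6: write(P1, v3, 174). refcount(pp3)=2>1 -> COPY to pp5. 6 ppages; refcounts: pp0:3 pp1:3 pp2:3 pp3:1 pp4:1 pp5:1
Op 7: read(P2, v0) -> 37. No state change.
Op 8: fork(P2) -> P3. 6 ppages; refcounts: pp0:4 pp1:4 pp2:4 pp3:2 pp4:1 pp5:1

Answer: 4 4 4 2 1 1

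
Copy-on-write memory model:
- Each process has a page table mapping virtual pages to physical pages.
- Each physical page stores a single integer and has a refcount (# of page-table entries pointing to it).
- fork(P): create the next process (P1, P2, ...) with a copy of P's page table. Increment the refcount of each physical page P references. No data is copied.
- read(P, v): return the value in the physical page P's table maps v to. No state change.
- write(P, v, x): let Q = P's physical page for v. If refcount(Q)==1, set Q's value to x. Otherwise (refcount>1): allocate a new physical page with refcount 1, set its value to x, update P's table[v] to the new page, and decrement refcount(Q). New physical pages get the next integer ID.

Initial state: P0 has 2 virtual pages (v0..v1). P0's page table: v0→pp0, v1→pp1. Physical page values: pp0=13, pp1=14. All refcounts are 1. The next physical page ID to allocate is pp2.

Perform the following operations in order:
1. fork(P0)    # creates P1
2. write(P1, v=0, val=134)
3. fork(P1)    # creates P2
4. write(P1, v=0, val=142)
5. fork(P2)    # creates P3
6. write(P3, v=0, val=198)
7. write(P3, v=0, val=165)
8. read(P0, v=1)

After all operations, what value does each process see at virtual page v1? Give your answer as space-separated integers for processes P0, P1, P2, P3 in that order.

Answer: 14 14 14 14

Derivation:
Op 1: fork(P0) -> P1. 2 ppages; refcounts: pp0:2 pp1:2
Op 2: write(P1, v0, 134). refcount(pp0)=2>1 -> COPY to pp2. 3 ppages; refcounts: pp0:1 pp1:2 pp2:1
Op 3: fork(P1) -> P2. 3 ppages; refcounts: pp0:1 pp1:3 pp2:2
Op 4: write(P1, v0, 142). refcount(pp2)=2>1 -> COPY to pp3. 4 ppages; refcounts: pp0:1 pp1:3 pp2:1 pp3:1
Op 5: fork(P2) -> P3. 4 ppages; refcounts: pp0:1 pp1:4 pp2:2 pp3:1
Op 6: write(P3, v0, 198). refcount(pp2)=2>1 -> COPY to pp4. 5 ppages; refcounts: pp0:1 pp1:4 pp2:1 pp3:1 pp4:1
Op 7: write(P3, v0, 165). refcount(pp4)=1 -> write in place. 5 ppages; refcounts: pp0:1 pp1:4 pp2:1 pp3:1 pp4:1
Op 8: read(P0, v1) -> 14. No state change.
P0: v1 -> pp1 = 14
P1: v1 -> pp1 = 14
P2: v1 -> pp1 = 14
P3: v1 -> pp1 = 14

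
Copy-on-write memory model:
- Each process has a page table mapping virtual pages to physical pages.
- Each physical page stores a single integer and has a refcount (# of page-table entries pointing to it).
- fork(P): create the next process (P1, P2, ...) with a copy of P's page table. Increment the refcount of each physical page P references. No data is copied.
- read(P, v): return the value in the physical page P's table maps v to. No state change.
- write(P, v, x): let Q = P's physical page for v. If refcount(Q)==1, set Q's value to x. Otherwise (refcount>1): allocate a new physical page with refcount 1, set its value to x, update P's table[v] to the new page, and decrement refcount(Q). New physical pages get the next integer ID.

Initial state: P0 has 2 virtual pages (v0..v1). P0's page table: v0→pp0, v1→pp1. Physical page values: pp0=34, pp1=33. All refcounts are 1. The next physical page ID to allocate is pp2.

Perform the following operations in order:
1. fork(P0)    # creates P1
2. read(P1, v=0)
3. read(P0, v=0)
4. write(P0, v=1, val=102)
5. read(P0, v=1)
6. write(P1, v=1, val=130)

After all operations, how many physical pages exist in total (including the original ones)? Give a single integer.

Answer: 3

Derivation:
Op 1: fork(P0) -> P1. 2 ppages; refcounts: pp0:2 pp1:2
Op 2: read(P1, v0) -> 34. No state change.
Op 3: read(P0, v0) -> 34. No state change.
Op 4: write(P0, v1, 102). refcount(pp1)=2>1 -> COPY to pp2. 3 ppages; refcounts: pp0:2 pp1:1 pp2:1
Op 5: read(P0, v1) -> 102. No state change.
Op 6: write(P1, v1, 130). refcount(pp1)=1 -> write in place. 3 ppages; refcounts: pp0:2 pp1:1 pp2:1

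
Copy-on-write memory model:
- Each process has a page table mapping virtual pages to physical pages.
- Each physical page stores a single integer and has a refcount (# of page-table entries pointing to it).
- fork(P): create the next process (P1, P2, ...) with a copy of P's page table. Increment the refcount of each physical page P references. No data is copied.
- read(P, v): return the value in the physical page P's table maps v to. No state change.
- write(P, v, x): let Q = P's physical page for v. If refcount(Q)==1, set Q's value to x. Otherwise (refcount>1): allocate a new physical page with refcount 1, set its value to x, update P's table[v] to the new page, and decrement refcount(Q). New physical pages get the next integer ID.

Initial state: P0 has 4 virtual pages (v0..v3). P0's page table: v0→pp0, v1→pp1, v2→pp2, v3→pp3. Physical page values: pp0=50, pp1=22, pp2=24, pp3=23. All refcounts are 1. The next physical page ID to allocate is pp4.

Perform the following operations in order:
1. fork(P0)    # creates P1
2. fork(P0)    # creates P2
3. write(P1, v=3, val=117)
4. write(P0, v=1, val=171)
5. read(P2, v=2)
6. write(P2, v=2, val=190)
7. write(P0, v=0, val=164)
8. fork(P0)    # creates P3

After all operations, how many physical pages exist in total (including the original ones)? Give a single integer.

Op 1: fork(P0) -> P1. 4 ppages; refcounts: pp0:2 pp1:2 pp2:2 pp3:2
Op 2: fork(P0) -> P2. 4 ppages; refcounts: pp0:3 pp1:3 pp2:3 pp3:3
Op 3: write(P1, v3, 117). refcount(pp3)=3>1 -> COPY to pp4. 5 ppages; refcounts: pp0:3 pp1:3 pp2:3 pp3:2 pp4:1
Op 4: write(P0, v1, 171). refcount(pp1)=3>1 -> COPY to pp5. 6 ppages; refcounts: pp0:3 pp1:2 pp2:3 pp3:2 pp4:1 pp5:1
Op 5: read(P2, v2) -> 24. No state change.
Op 6: write(P2, v2, 190). refcount(pp2)=3>1 -> COPY to pp6. 7 ppages; refcounts: pp0:3 pp1:2 pp2:2 pp3:2 pp4:1 pp5:1 pp6:1
Op 7: write(P0, v0, 164). refcount(pp0)=3>1 -> COPY to pp7. 8 ppages; refcounts: pp0:2 pp1:2 pp2:2 pp3:2 pp4:1 pp5:1 pp6:1 pp7:1
Op 8: fork(P0) -> P3. 8 ppages; refcounts: pp0:2 pp1:2 pp2:3 pp3:3 pp4:1 pp5:2 pp6:1 pp7:2

Answer: 8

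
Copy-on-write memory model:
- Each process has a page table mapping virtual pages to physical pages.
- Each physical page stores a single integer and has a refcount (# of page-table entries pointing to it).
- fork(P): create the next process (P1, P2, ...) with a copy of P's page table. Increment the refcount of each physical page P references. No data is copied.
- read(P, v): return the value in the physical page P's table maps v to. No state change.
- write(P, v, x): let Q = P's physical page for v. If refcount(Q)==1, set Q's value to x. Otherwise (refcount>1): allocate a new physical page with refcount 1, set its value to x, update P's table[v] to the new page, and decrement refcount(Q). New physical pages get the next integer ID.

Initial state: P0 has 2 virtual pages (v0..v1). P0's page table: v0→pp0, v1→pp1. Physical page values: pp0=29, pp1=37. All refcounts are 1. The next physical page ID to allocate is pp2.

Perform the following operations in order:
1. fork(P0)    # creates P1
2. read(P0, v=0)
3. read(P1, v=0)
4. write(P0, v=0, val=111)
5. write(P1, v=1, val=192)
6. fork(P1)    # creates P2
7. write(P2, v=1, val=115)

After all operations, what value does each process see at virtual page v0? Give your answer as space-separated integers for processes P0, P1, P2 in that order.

Op 1: fork(P0) -> P1. 2 ppages; refcounts: pp0:2 pp1:2
Op 2: read(P0, v0) -> 29. No state change.
Op 3: read(P1, v0) -> 29. No state change.
Op 4: write(P0, v0, 111). refcount(pp0)=2>1 -> COPY to pp2. 3 ppages; refcounts: pp0:1 pp1:2 pp2:1
Op 5: write(P1, v1, 192). refcount(pp1)=2>1 -> COPY to pp3. 4 ppages; refcounts: pp0:1 pp1:1 pp2:1 pp3:1
Op 6: fork(P1) -> P2. 4 ppages; refcounts: pp0:2 pp1:1 pp2:1 pp3:2
Op 7: write(P2, v1, 115). refcount(pp3)=2>1 -> COPY to pp4. 5 ppages; refcounts: pp0:2 pp1:1 pp2:1 pp3:1 pp4:1
P0: v0 -> pp2 = 111
P1: v0 -> pp0 = 29
P2: v0 -> pp0 = 29

Answer: 111 29 29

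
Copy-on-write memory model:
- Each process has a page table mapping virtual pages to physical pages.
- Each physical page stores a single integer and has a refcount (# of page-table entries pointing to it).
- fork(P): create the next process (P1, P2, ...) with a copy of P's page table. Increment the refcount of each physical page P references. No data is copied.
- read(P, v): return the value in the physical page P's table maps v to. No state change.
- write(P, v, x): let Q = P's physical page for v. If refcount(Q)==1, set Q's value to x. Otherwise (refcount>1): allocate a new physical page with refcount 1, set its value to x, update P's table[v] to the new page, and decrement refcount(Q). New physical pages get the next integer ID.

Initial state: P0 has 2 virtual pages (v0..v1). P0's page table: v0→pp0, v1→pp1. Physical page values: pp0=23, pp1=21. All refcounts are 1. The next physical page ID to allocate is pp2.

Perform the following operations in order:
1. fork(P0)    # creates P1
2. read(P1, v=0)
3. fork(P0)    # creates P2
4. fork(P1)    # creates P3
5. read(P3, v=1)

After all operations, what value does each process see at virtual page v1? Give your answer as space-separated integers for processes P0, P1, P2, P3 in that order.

Op 1: fork(P0) -> P1. 2 ppages; refcounts: pp0:2 pp1:2
Op 2: read(P1, v0) -> 23. No state change.
Op 3: fork(P0) -> P2. 2 ppages; refcounts: pp0:3 pp1:3
Op 4: fork(P1) -> P3. 2 ppages; refcounts: pp0:4 pp1:4
Op 5: read(P3, v1) -> 21. No state change.
P0: v1 -> pp1 = 21
P1: v1 -> pp1 = 21
P2: v1 -> pp1 = 21
P3: v1 -> pp1 = 21

Answer: 21 21 21 21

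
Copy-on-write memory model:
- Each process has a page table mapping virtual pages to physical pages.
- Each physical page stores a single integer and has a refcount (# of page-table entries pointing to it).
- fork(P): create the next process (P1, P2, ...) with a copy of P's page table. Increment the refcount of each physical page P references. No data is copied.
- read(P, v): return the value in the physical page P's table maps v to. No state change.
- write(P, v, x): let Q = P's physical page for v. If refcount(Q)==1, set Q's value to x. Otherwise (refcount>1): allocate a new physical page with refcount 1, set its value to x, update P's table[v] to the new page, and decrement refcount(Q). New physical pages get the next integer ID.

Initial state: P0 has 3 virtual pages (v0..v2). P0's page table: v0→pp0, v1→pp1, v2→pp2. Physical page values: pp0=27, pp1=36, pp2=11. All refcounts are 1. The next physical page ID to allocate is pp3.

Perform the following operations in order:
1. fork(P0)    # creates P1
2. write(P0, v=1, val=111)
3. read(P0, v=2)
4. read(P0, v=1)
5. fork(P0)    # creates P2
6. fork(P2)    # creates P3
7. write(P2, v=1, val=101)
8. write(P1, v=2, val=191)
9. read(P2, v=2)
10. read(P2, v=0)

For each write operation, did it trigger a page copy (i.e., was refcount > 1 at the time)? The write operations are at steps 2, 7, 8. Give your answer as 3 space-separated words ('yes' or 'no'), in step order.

Op 1: fork(P0) -> P1. 3 ppages; refcounts: pp0:2 pp1:2 pp2:2
Op 2: write(P0, v1, 111). refcount(pp1)=2>1 -> COPY to pp3. 4 ppages; refcounts: pp0:2 pp1:1 pp2:2 pp3:1
Op 3: read(P0, v2) -> 11. No state change.
Op 4: read(P0, v1) -> 111. No state change.
Op 5: fork(P0) -> P2. 4 ppages; refcounts: pp0:3 pp1:1 pp2:3 pp3:2
Op 6: fork(P2) -> P3. 4 ppages; refcounts: pp0:4 pp1:1 pp2:4 pp3:3
Op 7: write(P2, v1, 101). refcount(pp3)=3>1 -> COPY to pp4. 5 ppages; refcounts: pp0:4 pp1:1 pp2:4 pp3:2 pp4:1
Op 8: write(P1, v2, 191). refcount(pp2)=4>1 -> COPY to pp5. 6 ppages; refcounts: pp0:4 pp1:1 pp2:3 pp3:2 pp4:1 pp5:1
Op 9: read(P2, v2) -> 11. No state change.
Op 10: read(P2, v0) -> 27. No state change.

yes yes yes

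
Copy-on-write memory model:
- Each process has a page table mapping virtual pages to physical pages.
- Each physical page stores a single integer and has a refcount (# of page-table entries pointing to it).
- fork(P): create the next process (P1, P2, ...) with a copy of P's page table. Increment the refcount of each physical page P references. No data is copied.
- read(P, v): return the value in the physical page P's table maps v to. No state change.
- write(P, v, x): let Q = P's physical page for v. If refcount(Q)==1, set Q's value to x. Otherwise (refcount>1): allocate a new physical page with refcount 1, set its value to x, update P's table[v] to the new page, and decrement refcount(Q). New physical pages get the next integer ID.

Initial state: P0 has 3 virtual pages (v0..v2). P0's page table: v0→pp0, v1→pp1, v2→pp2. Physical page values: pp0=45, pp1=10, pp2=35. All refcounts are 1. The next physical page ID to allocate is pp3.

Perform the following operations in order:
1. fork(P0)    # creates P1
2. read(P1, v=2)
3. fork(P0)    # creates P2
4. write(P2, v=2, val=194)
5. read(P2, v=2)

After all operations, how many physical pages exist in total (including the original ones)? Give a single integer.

Answer: 4

Derivation:
Op 1: fork(P0) -> P1. 3 ppages; refcounts: pp0:2 pp1:2 pp2:2
Op 2: read(P1, v2) -> 35. No state change.
Op 3: fork(P0) -> P2. 3 ppages; refcounts: pp0:3 pp1:3 pp2:3
Op 4: write(P2, v2, 194). refcount(pp2)=3>1 -> COPY to pp3. 4 ppages; refcounts: pp0:3 pp1:3 pp2:2 pp3:1
Op 5: read(P2, v2) -> 194. No state change.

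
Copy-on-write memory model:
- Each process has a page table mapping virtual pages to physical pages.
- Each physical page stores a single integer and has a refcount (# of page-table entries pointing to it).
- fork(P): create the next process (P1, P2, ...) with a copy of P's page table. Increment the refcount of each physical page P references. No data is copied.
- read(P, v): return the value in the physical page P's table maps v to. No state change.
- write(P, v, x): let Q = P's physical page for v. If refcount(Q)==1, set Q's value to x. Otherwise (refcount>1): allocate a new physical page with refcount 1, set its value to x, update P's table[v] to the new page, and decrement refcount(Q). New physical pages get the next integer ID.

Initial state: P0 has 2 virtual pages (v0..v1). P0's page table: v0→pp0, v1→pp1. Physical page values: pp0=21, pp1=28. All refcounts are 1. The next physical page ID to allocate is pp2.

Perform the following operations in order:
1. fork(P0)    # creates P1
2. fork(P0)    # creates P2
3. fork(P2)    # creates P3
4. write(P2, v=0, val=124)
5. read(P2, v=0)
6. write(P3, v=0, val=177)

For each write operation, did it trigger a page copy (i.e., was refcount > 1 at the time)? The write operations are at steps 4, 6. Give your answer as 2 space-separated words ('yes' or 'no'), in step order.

Op 1: fork(P0) -> P1. 2 ppages; refcounts: pp0:2 pp1:2
Op 2: fork(P0) -> P2. 2 ppages; refcounts: pp0:3 pp1:3
Op 3: fork(P2) -> P3. 2 ppages; refcounts: pp0:4 pp1:4
Op 4: write(P2, v0, 124). refcount(pp0)=4>1 -> COPY to pp2. 3 ppages; refcounts: pp0:3 pp1:4 pp2:1
Op 5: read(P2, v0) -> 124. No state change.
Op 6: write(P3, v0, 177). refcount(pp0)=3>1 -> COPY to pp3. 4 ppages; refcounts: pp0:2 pp1:4 pp2:1 pp3:1

yes yes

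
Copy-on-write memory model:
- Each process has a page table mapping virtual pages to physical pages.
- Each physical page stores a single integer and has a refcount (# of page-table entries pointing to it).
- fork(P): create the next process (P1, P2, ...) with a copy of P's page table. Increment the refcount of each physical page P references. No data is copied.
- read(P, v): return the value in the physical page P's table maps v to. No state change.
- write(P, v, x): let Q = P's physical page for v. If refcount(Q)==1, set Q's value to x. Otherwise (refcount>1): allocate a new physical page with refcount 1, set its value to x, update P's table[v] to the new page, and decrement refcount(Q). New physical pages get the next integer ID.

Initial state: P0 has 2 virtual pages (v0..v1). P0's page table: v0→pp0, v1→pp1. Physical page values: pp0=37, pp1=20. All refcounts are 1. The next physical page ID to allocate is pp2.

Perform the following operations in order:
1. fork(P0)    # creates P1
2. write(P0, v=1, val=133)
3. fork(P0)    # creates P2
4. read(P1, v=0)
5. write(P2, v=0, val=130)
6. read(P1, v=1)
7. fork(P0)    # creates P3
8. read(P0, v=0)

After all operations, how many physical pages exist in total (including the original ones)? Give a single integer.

Answer: 4

Derivation:
Op 1: fork(P0) -> P1. 2 ppages; refcounts: pp0:2 pp1:2
Op 2: write(P0, v1, 133). refcount(pp1)=2>1 -> COPY to pp2. 3 ppages; refcounts: pp0:2 pp1:1 pp2:1
Op 3: fork(P0) -> P2. 3 ppages; refcounts: pp0:3 pp1:1 pp2:2
Op 4: read(P1, v0) -> 37. No state change.
Op 5: write(P2, v0, 130). refcount(pp0)=3>1 -> COPY to pp3. 4 ppages; refcounts: pp0:2 pp1:1 pp2:2 pp3:1
Op 6: read(P1, v1) -> 20. No state change.
Op 7: fork(P0) -> P3. 4 ppages; refcounts: pp0:3 pp1:1 pp2:3 pp3:1
Op 8: read(P0, v0) -> 37. No state change.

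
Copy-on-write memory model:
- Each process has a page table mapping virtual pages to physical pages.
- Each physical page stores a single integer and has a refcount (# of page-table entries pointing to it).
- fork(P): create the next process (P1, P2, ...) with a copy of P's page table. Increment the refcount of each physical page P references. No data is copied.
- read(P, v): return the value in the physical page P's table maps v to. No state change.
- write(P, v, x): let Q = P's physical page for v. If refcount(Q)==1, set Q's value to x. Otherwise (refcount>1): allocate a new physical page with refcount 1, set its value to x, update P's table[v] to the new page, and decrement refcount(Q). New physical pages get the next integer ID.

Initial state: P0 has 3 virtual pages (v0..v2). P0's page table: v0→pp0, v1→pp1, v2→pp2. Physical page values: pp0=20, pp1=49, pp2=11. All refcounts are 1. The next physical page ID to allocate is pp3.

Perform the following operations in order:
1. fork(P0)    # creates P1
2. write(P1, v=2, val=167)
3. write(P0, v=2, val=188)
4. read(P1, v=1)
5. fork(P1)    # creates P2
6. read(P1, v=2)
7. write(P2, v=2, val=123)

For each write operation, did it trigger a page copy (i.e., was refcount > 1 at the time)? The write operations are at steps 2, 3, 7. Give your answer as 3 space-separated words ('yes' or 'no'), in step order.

Op 1: fork(P0) -> P1. 3 ppages; refcounts: pp0:2 pp1:2 pp2:2
Op 2: write(P1, v2, 167). refcount(pp2)=2>1 -> COPY to pp3. 4 ppages; refcounts: pp0:2 pp1:2 pp2:1 pp3:1
Op 3: write(P0, v2, 188). refcount(pp2)=1 -> write in place. 4 ppages; refcounts: pp0:2 pp1:2 pp2:1 pp3:1
Op 4: read(P1, v1) -> 49. No state change.
Op 5: fork(P1) -> P2. 4 ppages; refcounts: pp0:3 pp1:3 pp2:1 pp3:2
Op 6: read(P1, v2) -> 167. No state change.
Op 7: write(P2, v2, 123). refcount(pp3)=2>1 -> COPY to pp4. 5 ppages; refcounts: pp0:3 pp1:3 pp2:1 pp3:1 pp4:1

yes no yes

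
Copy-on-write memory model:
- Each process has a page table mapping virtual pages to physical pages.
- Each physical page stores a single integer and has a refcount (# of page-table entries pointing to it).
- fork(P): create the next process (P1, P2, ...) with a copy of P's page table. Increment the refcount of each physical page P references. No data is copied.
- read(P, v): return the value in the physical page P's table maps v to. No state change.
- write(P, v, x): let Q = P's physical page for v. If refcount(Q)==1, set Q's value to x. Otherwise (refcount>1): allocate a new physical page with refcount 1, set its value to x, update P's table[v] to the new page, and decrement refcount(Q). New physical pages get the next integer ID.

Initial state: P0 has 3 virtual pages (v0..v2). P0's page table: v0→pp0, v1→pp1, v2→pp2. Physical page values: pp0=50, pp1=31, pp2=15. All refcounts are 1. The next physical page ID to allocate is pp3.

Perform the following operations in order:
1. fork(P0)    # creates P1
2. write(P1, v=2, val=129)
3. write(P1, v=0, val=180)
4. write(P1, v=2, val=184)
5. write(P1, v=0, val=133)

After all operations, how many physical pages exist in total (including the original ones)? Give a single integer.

Op 1: fork(P0) -> P1. 3 ppages; refcounts: pp0:2 pp1:2 pp2:2
Op 2: write(P1, v2, 129). refcount(pp2)=2>1 -> COPY to pp3. 4 ppages; refcounts: pp0:2 pp1:2 pp2:1 pp3:1
Op 3: write(P1, v0, 180). refcount(pp0)=2>1 -> COPY to pp4. 5 ppages; refcounts: pp0:1 pp1:2 pp2:1 pp3:1 pp4:1
Op 4: write(P1, v2, 184). refcount(pp3)=1 -> write in place. 5 ppages; refcounts: pp0:1 pp1:2 pp2:1 pp3:1 pp4:1
Op 5: write(P1, v0, 133). refcount(pp4)=1 -> write in place. 5 ppages; refcounts: pp0:1 pp1:2 pp2:1 pp3:1 pp4:1

Answer: 5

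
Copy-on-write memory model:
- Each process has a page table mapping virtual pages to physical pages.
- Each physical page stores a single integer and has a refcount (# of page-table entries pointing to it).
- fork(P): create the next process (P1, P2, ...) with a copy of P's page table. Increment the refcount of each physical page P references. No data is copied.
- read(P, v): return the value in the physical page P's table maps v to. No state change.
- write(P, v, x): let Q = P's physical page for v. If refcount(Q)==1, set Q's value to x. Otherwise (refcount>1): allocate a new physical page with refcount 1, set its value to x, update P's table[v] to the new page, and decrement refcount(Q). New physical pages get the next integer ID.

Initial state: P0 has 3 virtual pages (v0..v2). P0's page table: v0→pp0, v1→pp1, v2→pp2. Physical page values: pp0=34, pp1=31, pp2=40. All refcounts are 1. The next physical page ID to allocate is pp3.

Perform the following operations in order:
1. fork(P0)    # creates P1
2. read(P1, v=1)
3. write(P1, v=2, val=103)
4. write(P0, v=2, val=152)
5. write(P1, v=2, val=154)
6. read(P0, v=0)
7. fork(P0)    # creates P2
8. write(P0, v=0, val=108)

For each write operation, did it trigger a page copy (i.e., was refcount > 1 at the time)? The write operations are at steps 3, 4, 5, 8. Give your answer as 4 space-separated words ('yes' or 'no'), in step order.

Op 1: fork(P0) -> P1. 3 ppages; refcounts: pp0:2 pp1:2 pp2:2
Op 2: read(P1, v1) -> 31. No state change.
Op 3: write(P1, v2, 103). refcount(pp2)=2>1 -> COPY to pp3. 4 ppages; refcounts: pp0:2 pp1:2 pp2:1 pp3:1
Op 4: write(P0, v2, 152). refcount(pp2)=1 -> write in place. 4 ppages; refcounts: pp0:2 pp1:2 pp2:1 pp3:1
Op 5: write(P1, v2, 154). refcount(pp3)=1 -> write in place. 4 ppages; refcounts: pp0:2 pp1:2 pp2:1 pp3:1
Op 6: read(P0, v0) -> 34. No state change.
Op 7: fork(P0) -> P2. 4 ppages; refcounts: pp0:3 pp1:3 pp2:2 pp3:1
Op 8: write(P0, v0, 108). refcount(pp0)=3>1 -> COPY to pp4. 5 ppages; refcounts: pp0:2 pp1:3 pp2:2 pp3:1 pp4:1

yes no no yes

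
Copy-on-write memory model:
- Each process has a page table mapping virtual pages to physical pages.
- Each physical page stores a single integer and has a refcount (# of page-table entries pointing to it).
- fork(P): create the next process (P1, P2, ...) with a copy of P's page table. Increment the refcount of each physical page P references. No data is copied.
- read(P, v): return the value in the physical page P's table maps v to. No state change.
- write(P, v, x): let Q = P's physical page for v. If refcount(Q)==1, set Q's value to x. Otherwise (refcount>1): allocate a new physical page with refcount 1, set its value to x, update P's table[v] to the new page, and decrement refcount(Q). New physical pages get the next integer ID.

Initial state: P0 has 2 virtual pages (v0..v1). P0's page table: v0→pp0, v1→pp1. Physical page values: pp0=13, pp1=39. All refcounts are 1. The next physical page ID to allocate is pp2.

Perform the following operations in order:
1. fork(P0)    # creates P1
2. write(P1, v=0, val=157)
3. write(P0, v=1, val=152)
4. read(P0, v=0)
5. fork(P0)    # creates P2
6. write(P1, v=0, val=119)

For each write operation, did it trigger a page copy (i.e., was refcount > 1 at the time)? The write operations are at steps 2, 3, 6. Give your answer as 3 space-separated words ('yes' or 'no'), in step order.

Op 1: fork(P0) -> P1. 2 ppages; refcounts: pp0:2 pp1:2
Op 2: write(P1, v0, 157). refcount(pp0)=2>1 -> COPY to pp2. 3 ppages; refcounts: pp0:1 pp1:2 pp2:1
Op 3: write(P0, v1, 152). refcount(pp1)=2>1 -> COPY to pp3. 4 ppages; refcounts: pp0:1 pp1:1 pp2:1 pp3:1
Op 4: read(P0, v0) -> 13. No state change.
Op 5: fork(P0) -> P2. 4 ppages; refcounts: pp0:2 pp1:1 pp2:1 pp3:2
Op 6: write(P1, v0, 119). refcount(pp2)=1 -> write in place. 4 ppages; refcounts: pp0:2 pp1:1 pp2:1 pp3:2

yes yes no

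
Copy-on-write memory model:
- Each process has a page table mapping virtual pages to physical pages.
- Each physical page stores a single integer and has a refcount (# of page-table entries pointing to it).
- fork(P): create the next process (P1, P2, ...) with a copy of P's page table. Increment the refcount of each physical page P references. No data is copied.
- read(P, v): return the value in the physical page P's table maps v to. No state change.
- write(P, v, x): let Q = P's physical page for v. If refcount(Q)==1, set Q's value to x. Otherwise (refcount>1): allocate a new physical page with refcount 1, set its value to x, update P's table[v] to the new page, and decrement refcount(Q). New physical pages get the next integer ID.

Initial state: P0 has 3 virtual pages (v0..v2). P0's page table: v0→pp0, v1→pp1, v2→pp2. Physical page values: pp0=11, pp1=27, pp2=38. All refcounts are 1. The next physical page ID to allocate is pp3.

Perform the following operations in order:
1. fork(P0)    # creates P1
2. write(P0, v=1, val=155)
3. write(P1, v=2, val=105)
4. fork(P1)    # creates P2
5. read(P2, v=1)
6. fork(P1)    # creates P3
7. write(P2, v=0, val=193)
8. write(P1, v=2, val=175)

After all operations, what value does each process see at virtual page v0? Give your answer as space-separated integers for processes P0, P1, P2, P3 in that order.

Op 1: fork(P0) -> P1. 3 ppages; refcounts: pp0:2 pp1:2 pp2:2
Op 2: write(P0, v1, 155). refcount(pp1)=2>1 -> COPY to pp3. 4 ppages; refcounts: pp0:2 pp1:1 pp2:2 pp3:1
Op 3: write(P1, v2, 105). refcount(pp2)=2>1 -> COPY to pp4. 5 ppages; refcounts: pp0:2 pp1:1 pp2:1 pp3:1 pp4:1
Op 4: fork(P1) -> P2. 5 ppages; refcounts: pp0:3 pp1:2 pp2:1 pp3:1 pp4:2
Op 5: read(P2, v1) -> 27. No state change.
Op 6: fork(P1) -> P3. 5 ppages; refcounts: pp0:4 pp1:3 pp2:1 pp3:1 pp4:3
Op 7: write(P2, v0, 193). refcount(pp0)=4>1 -> COPY to pp5. 6 ppages; refcounts: pp0:3 pp1:3 pp2:1 pp3:1 pp4:3 pp5:1
Op 8: write(P1, v2, 175). refcount(pp4)=3>1 -> COPY to pp6. 7 ppages; refcounts: pp0:3 pp1:3 pp2:1 pp3:1 pp4:2 pp5:1 pp6:1
P0: v0 -> pp0 = 11
P1: v0 -> pp0 = 11
P2: v0 -> pp5 = 193
P3: v0 -> pp0 = 11

Answer: 11 11 193 11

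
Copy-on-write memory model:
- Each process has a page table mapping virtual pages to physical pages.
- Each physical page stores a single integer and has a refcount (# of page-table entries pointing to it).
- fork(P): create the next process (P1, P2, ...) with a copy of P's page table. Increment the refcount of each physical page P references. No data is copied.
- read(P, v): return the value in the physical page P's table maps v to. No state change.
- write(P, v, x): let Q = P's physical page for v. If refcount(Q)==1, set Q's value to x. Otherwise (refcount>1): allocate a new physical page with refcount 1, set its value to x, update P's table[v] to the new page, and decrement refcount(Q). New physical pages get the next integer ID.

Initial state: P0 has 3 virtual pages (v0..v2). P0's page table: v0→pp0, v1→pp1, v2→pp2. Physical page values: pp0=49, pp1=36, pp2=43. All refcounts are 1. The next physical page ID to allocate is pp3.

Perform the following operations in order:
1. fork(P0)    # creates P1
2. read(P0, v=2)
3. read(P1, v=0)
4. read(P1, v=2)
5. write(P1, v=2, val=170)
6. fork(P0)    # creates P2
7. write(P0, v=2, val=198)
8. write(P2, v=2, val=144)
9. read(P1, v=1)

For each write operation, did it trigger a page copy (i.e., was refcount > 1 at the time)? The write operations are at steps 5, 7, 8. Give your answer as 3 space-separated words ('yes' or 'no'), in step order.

Op 1: fork(P0) -> P1. 3 ppages; refcounts: pp0:2 pp1:2 pp2:2
Op 2: read(P0, v2) -> 43. No state change.
Op 3: read(P1, v0) -> 49. No state change.
Op 4: read(P1, v2) -> 43. No state change.
Op 5: write(P1, v2, 170). refcount(pp2)=2>1 -> COPY to pp3. 4 ppages; refcounts: pp0:2 pp1:2 pp2:1 pp3:1
Op 6: fork(P0) -> P2. 4 ppages; refcounts: pp0:3 pp1:3 pp2:2 pp3:1
Op 7: write(P0, v2, 198). refcount(pp2)=2>1 -> COPY to pp4. 5 ppages; refcounts: pp0:3 pp1:3 pp2:1 pp3:1 pp4:1
Op 8: write(P2, v2, 144). refcount(pp2)=1 -> write in place. 5 ppages; refcounts: pp0:3 pp1:3 pp2:1 pp3:1 pp4:1
Op 9: read(P1, v1) -> 36. No state change.

yes yes no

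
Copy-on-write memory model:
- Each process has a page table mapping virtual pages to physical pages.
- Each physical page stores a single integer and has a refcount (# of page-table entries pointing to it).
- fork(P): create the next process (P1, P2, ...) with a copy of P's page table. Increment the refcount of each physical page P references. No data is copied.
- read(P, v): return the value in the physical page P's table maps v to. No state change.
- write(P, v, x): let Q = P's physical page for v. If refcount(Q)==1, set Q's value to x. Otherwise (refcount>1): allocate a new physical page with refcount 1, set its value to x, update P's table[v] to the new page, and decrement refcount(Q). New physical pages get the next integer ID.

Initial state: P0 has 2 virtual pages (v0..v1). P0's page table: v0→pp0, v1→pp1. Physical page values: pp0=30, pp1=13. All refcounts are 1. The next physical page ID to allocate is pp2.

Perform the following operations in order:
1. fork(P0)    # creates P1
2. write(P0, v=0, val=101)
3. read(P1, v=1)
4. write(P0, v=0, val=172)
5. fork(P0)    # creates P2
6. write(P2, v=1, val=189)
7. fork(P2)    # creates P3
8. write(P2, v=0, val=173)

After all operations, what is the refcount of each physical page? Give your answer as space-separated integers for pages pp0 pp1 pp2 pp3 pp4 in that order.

Answer: 1 2 2 2 1

Derivation:
Op 1: fork(P0) -> P1. 2 ppages; refcounts: pp0:2 pp1:2
Op 2: write(P0, v0, 101). refcount(pp0)=2>1 -> COPY to pp2. 3 ppages; refcounts: pp0:1 pp1:2 pp2:1
Op 3: read(P1, v1) -> 13. No state change.
Op 4: write(P0, v0, 172). refcount(pp2)=1 -> write in place. 3 ppages; refcounts: pp0:1 pp1:2 pp2:1
Op 5: fork(P0) -> P2. 3 ppages; refcounts: pp0:1 pp1:3 pp2:2
Op 6: write(P2, v1, 189). refcount(pp1)=3>1 -> COPY to pp3. 4 ppages; refcounts: pp0:1 pp1:2 pp2:2 pp3:1
Op 7: fork(P2) -> P3. 4 ppages; refcounts: pp0:1 pp1:2 pp2:3 pp3:2
Op 8: write(P2, v0, 173). refcount(pp2)=3>1 -> COPY to pp4. 5 ppages; refcounts: pp0:1 pp1:2 pp2:2 pp3:2 pp4:1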